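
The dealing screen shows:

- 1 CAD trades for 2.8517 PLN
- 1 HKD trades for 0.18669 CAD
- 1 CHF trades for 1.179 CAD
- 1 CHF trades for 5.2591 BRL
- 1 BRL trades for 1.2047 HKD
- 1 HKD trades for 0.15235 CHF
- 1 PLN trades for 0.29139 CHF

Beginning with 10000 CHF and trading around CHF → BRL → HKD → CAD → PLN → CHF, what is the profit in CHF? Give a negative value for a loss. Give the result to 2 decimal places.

10000 CHF × 5.2591 = 52591 BRL
52591 BRL × 1.2047 = 63356.3777 HKD
63356.3777 HKD × 0.18669 = 11828.002152813 CAD
11828.002152813 CAD × 2.8517 = 33729.9137391768321 PLN
33729.9137391768321 PLN × 0.29139 = 9828.559564458737105619 CHF
Net change: 9828.559564458737105619 − 10000 = -171.440435541262894381 CHF

-171.44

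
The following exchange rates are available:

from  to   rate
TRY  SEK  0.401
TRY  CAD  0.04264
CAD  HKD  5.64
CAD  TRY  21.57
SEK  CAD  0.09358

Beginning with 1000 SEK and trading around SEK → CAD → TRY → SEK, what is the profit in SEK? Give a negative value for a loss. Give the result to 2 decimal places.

-190.57

1000 SEK × 0.09358 = 93.58 CAD
93.58 CAD × 21.57 = 2018.5206 TRY
2018.5206 TRY × 0.401 = 809.4267606 SEK
Net change: 809.4267606 − 1000 = -190.5732394 SEK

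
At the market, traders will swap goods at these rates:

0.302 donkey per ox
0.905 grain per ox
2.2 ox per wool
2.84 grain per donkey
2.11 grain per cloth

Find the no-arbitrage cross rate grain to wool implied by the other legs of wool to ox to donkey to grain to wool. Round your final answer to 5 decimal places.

0.52997

Known legs of the cycle: 2.2 × 0.302 × 2.84 = 1.886896
For no arbitrage the full-cycle product must be 1, so the missing rate is 1 / 1.886896 ≈ 0.5299709.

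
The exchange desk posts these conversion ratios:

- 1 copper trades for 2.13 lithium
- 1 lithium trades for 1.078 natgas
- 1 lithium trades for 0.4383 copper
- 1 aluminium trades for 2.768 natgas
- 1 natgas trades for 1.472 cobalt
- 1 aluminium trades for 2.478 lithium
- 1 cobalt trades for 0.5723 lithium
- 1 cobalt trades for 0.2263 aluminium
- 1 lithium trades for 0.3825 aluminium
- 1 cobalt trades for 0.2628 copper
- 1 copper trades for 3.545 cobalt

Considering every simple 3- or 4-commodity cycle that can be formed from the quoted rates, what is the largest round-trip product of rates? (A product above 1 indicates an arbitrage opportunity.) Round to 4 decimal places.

0.9221

natgas→cobalt→aluminium→natgas: 1.472 × 0.2263 × 2.768 = 0.92206
natgas→cobalt→lithium→natgas: 1.472 × 0.5723 × 1.078 = 0.90813
natgas→cobalt→lithium→aluminium→natgas: 1.472 × 0.5723 × 0.3825 × 2.768 = 0.89193
natgas→cobalt→aluminium→lithium→natgas: 1.472 × 0.2263 × 2.478 × 1.078 = 0.88984
copper→cobalt→lithium→copper: 3.545 × 0.5723 × 0.4383 = 0.88922
copper→lithium→natgas→cobalt→copper: 2.13 × 1.078 × 1.472 × 0.2628 = 0.88824
copper→cobalt→aluminium→lithium→copper: 3.545 × 0.2263 × 2.478 × 0.4383 = 0.87131
Maximum is natgas→cobalt→aluminium→natgas at 0.9221; no arbitrage — every cycle loses value.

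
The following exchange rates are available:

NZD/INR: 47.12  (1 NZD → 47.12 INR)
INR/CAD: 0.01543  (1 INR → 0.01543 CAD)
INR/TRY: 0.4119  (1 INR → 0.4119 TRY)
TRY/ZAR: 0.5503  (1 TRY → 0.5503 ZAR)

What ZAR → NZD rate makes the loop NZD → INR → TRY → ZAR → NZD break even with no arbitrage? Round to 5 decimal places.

0.09363

Known legs of the cycle: 47.12 × 0.4119 × 0.5503 = 10.6806230184
For no arbitrage the full-cycle product must be 1, so the missing rate is 1 / 10.6806230184 ≈ 0.0936275.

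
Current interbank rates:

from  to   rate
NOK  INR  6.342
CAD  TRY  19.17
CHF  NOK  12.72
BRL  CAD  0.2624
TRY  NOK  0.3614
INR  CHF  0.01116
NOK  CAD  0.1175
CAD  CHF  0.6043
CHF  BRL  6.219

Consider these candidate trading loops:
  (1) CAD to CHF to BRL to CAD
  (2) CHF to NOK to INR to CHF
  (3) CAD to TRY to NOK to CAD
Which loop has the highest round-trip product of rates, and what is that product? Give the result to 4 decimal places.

(1) 0.6043 × 6.219 × 0.2624 = 0.98614
(2) 12.72 × 6.342 × 0.01116 = 0.90028
(3) 19.17 × 0.3614 × 0.1175 = 0.81404
Highest is cycle (1) at 0.9861 (≤1, no arbitrage).

0.9861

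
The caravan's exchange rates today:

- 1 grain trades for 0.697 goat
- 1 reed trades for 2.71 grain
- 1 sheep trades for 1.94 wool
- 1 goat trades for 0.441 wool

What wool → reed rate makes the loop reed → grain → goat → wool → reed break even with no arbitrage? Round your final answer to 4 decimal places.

Known legs of the cycle: 2.71 × 0.697 × 0.441 = 0.83299167
For no arbitrage the full-cycle product must be 1, so the missing rate is 1 / 0.83299167 ≈ 1.200492.

1.2005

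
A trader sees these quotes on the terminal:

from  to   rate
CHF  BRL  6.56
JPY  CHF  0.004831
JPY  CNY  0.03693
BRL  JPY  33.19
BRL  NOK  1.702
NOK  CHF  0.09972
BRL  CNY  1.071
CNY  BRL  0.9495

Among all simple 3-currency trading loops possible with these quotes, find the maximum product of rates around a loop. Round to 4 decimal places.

CNY→BRL→JPY→CNY: 0.9495 × 33.19 × 0.03693 = 1.16381
BRL→NOK→CHF→BRL: 1.702 × 0.09972 × 6.56 = 1.11339
BRL→JPY→CHF→BRL: 33.19 × 0.004831 × 6.56 = 1.05184
Maximum is CNY→BRL→JPY→CNY at 1.1638; arbitrage exists.

1.1638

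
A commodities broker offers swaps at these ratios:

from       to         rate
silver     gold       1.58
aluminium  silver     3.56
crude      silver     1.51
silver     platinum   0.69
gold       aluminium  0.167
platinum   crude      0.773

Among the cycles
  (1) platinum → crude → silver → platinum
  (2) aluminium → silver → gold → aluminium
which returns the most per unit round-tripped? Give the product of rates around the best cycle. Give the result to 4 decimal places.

0.9393

(1) 0.773 × 1.51 × 0.69 = 0.80539
(2) 3.56 × 1.58 × 0.167 = 0.93934
Highest is cycle (2) at 0.9393 (≤1, no arbitrage).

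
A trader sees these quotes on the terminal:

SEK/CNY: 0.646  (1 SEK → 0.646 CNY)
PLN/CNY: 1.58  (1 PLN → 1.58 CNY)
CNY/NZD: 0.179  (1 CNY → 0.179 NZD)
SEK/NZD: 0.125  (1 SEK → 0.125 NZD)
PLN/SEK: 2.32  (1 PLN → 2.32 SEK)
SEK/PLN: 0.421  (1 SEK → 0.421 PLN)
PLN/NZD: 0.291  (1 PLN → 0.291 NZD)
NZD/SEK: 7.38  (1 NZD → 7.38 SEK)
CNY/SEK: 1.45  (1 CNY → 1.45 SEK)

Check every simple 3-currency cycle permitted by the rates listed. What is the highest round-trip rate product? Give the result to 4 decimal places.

0.9645

PLN→CNY→SEK→PLN: 1.58 × 1.45 × 0.421 = 0.96451
PLN→NZD→SEK→PLN: 0.291 × 7.38 × 0.421 = 0.90413
SEK→CNY→NZD→SEK: 0.646 × 0.179 × 7.38 = 0.85338
Maximum is PLN→CNY→SEK→PLN at 0.9645; no arbitrage — every cycle loses value.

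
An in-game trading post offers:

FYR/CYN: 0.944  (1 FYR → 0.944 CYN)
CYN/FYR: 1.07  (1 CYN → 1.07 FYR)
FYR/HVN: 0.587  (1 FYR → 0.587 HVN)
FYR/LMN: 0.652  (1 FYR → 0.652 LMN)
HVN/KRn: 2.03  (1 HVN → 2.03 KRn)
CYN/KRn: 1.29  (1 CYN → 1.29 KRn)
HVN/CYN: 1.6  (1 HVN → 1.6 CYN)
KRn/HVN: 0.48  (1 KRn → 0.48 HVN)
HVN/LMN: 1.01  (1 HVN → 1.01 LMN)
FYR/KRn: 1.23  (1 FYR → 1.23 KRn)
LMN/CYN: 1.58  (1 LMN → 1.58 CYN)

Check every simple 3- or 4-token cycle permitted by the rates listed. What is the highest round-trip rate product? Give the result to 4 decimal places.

FYR→LMN→CYN→FYR: 0.652 × 1.58 × 1.07 = 1.10227
HVN→CYN→FYR→KRn→HVN: 1.6 × 1.07 × 1.23 × 0.48 = 1.01076
HVN→CYN→FYR→HVN: 1.6 × 1.07 × 0.587 = 1.00494
HVN→LMN→CYN→FYR→HVN: 1.01 × 1.58 × 1.07 × 0.587 = 1.00231
HVN→CYN→KRn→HVN: 1.6 × 1.29 × 0.48 = 0.99072
HVN→LMN→CYN→KRn→HVN: 1.01 × 1.58 × 1.29 × 0.48 = 0.98812
Maximum is FYR→LMN→CYN→FYR at 1.1023; arbitrage exists.

1.1023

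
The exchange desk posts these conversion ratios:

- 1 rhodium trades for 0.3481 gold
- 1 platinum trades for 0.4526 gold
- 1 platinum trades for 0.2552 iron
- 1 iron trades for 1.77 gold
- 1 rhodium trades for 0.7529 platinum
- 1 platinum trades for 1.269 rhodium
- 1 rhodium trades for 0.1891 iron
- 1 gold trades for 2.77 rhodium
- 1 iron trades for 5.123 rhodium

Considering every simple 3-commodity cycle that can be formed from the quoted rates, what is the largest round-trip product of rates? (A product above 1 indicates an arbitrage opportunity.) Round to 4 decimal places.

0.9843

iron→rhodium→platinum→iron: 5.123 × 0.7529 × 0.2552 = 0.98433
gold→rhodium→platinum→gold: 2.77 × 0.7529 × 0.4526 = 0.94391
gold→rhodium→iron→gold: 2.77 × 0.1891 × 1.77 = 0.92714
Maximum is iron→rhodium→platinum→iron at 0.9843; no arbitrage — every cycle loses value.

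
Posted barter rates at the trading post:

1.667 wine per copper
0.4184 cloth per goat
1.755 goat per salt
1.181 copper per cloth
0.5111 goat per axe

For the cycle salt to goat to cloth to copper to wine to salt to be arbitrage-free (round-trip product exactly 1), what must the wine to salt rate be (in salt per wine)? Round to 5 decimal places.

0.69174

Known legs of the cycle: 1.755 × 0.4184 × 1.181 × 1.667 = 1.445620486284
For no arbitrage the full-cycle product must be 1, so the missing rate is 1 / 1.445620486284 ≈ 0.6917445.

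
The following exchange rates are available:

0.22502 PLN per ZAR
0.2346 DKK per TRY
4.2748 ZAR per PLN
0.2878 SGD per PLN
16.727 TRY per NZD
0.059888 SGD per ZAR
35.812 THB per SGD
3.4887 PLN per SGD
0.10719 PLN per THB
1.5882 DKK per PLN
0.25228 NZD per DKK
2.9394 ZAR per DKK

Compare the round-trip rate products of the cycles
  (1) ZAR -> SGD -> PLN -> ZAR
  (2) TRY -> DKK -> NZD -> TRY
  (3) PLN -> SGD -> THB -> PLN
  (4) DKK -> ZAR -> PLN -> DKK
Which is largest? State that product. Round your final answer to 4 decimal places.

(1) 0.059888 × 3.4887 × 4.2748 = 0.89314
(2) 0.2346 × 0.25228 × 16.727 = 0.98999
(3) 0.2878 × 35.812 × 0.10719 = 1.10477
(4) 2.9394 × 0.22502 × 1.5882 = 1.05047
Highest is cycle (3) at 1.1048 (>1, arbitrage).

1.1048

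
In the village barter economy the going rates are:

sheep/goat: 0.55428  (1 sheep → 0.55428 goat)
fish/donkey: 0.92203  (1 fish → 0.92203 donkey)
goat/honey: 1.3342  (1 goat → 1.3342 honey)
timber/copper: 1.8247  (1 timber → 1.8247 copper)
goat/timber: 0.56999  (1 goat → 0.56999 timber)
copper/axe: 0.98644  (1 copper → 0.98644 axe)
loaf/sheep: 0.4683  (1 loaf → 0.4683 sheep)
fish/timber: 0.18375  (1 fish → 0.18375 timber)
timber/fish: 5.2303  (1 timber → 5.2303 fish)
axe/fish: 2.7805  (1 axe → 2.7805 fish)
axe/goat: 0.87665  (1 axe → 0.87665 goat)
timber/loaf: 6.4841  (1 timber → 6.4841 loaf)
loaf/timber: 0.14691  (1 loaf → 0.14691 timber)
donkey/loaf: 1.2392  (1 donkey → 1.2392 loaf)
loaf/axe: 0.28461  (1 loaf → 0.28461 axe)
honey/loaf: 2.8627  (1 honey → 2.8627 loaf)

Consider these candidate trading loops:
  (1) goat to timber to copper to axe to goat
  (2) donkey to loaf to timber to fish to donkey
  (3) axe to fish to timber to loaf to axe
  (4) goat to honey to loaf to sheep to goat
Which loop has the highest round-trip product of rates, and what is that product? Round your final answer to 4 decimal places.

(1) 0.56999 × 1.8247 × 0.98644 × 0.87665 = 0.89941
(2) 1.2392 × 0.14691 × 5.2303 × 0.92203 = 0.87794
(3) 2.7805 × 0.18375 × 6.4841 × 0.28461 = 0.94287
(4) 1.3342 × 2.8627 × 0.4683 × 0.55428 = 0.99140
Highest is cycle (4) at 0.9914 (≤1, no arbitrage).

0.9914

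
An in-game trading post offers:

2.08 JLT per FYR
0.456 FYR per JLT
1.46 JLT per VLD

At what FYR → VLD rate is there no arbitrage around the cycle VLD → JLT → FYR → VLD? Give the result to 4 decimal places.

Known legs of the cycle: 1.46 × 0.456 = 0.66576
For no arbitrage the full-cycle product must be 1, so the missing rate is 1 / 0.66576 ≈ 1.502043.

1.5020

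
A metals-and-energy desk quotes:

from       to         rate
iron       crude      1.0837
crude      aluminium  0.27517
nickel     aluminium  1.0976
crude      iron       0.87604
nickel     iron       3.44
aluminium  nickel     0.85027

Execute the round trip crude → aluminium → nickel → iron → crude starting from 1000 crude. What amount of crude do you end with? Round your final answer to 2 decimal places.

872.22

1000 crude × 0.27517 = 275.17 aluminium
275.17 aluminium × 0.85027 = 233.9687959 nickel
233.9687959 nickel × 3.44 = 804.852657896 iron
804.852657896 iron × 1.0837 = 872.2188253618952 crude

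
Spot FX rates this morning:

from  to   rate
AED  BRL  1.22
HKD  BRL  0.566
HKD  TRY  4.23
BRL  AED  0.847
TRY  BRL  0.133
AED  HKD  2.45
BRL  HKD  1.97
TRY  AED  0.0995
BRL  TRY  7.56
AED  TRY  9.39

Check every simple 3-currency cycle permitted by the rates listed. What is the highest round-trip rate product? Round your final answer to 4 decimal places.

HKD→BRL→AED→HKD: 0.566 × 0.847 × 2.45 = 1.17453
TRY→BRL→HKD→TRY: 0.133 × 1.97 × 4.23 = 1.10830
TRY→BRL→AED→TRY: 0.133 × 0.847 × 9.39 = 1.05779
TRY→AED→HKD→TRY: 0.0995 × 2.45 × 4.23 = 1.03117
TRY→AED→BRL→TRY: 0.0995 × 1.22 × 7.56 = 0.91771
Maximum is HKD→BRL→AED→HKD at 1.1745; arbitrage exists.

1.1745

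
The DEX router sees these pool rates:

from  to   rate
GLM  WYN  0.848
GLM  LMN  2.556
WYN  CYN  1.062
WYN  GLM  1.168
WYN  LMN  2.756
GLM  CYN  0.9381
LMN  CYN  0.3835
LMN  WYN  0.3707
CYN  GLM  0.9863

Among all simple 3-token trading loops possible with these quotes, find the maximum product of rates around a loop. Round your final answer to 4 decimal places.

LMN→WYN→GLM→LMN: 0.3707 × 1.168 × 2.556 = 1.10669
LMN→CYN→GLM→LMN: 0.3835 × 0.9863 × 2.556 = 0.96680
CYN→GLM→WYN→CYN: 0.9863 × 0.848 × 1.062 = 0.88824
Maximum is LMN→WYN→GLM→LMN at 1.1067; arbitrage exists.

1.1067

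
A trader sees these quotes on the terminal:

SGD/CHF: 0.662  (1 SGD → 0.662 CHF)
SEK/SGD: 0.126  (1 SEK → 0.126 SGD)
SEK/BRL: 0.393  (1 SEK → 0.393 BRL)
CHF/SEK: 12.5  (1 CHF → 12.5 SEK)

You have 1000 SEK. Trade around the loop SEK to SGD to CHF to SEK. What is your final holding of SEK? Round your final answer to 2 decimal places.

1000 SEK × 0.126 = 126 SGD
126 SGD × 0.662 = 83.412 CHF
83.412 CHF × 12.5 = 1042.65 SEK

1042.65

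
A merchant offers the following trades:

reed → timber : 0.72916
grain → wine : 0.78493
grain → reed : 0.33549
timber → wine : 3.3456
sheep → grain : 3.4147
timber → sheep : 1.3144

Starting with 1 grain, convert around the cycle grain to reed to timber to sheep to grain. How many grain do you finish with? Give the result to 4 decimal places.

1.0979

1 grain × 0.33549 = 0.33549 reed
0.33549 reed × 0.72916 = 0.2446258884 timber
0.2446258884 timber × 1.3144 = 0.32153626771296 sheep
0.32153626771296 sheep × 3.4147 = 1.097949893359444512 grain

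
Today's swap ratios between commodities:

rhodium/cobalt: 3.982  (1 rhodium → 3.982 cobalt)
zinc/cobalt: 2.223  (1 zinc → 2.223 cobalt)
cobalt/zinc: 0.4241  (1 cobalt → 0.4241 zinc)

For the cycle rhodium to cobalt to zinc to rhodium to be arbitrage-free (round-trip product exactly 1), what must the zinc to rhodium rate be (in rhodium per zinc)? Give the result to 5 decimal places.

0.59215

Known legs of the cycle: 3.982 × 0.4241 = 1.6887662
For no arbitrage the full-cycle product must be 1, so the missing rate is 1 / 1.6887662 ≈ 0.5921483.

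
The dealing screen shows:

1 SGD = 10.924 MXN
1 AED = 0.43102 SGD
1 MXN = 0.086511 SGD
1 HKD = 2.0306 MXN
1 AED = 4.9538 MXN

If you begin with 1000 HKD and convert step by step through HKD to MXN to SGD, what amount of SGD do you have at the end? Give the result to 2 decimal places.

1000 HKD × 2.0306 = 2030.6 MXN
2030.6 MXN × 0.086511 = 175.6692366 SGD

175.67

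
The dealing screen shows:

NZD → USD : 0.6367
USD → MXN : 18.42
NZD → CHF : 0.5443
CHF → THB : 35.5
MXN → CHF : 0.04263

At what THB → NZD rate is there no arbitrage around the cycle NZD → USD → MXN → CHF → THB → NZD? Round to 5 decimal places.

Known legs of the cycle: 0.6367 × 18.42 × 0.04263 × 35.5 = 17.74876590711
For no arbitrage the full-cycle product must be 1, so the missing rate is 1 / 17.74876590711 ≈ 0.0563419.

0.05634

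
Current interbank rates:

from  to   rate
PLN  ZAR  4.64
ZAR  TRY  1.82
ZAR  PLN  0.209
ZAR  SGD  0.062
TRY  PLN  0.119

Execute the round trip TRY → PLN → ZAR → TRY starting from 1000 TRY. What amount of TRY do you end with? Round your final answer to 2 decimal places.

1000 TRY × 0.119 = 119 PLN
119 PLN × 4.64 = 552.16 ZAR
552.16 ZAR × 1.82 = 1004.9312 TRY

1004.93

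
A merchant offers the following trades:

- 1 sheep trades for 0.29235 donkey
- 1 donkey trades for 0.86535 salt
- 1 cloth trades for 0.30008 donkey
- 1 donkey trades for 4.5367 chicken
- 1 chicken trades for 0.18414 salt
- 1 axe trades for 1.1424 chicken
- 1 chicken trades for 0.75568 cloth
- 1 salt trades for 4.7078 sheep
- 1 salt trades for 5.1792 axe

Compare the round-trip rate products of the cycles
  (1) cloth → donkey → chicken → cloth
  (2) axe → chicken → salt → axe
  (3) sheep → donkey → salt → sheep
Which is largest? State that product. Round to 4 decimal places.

1.1910

(1) 0.30008 × 4.5367 × 0.75568 = 1.02876
(2) 1.1424 × 0.18414 × 5.1792 = 1.08950
(3) 0.29235 × 0.86535 × 4.7078 = 1.19100
Highest is cycle (3) at 1.1910 (>1, arbitrage).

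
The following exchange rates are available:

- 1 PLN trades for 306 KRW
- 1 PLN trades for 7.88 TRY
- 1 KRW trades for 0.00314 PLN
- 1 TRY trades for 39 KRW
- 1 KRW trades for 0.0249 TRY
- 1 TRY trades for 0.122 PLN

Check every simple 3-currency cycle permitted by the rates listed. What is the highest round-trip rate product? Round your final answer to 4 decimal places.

0.9650

PLN→TRY→KRW→PLN: 7.88 × 39 × 0.00314 = 0.96498
PLN→KRW→TRY→PLN: 306 × 0.0249 × 0.122 = 0.92957
Maximum is PLN→TRY→KRW→PLN at 0.9650; no arbitrage — every cycle loses value.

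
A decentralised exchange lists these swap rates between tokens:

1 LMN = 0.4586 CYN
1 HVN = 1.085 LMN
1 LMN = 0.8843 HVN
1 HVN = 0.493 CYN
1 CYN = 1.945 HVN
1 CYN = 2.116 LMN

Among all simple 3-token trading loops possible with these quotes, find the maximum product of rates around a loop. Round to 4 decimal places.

0.9678

LMN→CYN→HVN→LMN: 0.4586 × 1.945 × 1.085 = 0.96780
LMN→HVN→CYN→LMN: 0.8843 × 0.493 × 2.116 = 0.92249
Maximum is LMN→CYN→HVN→LMN at 0.9678; no arbitrage — every cycle loses value.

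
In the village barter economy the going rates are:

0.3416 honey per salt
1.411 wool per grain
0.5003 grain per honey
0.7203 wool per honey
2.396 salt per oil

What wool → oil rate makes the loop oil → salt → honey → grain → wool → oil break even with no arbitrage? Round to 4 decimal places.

1.7308

Known legs of the cycle: 2.396 × 0.3416 × 0.5003 × 1.411 = 0.57777958467488
For no arbitrage the full-cycle product must be 1, so the missing rate is 1 / 0.57777958467488 ≈ 1.730764.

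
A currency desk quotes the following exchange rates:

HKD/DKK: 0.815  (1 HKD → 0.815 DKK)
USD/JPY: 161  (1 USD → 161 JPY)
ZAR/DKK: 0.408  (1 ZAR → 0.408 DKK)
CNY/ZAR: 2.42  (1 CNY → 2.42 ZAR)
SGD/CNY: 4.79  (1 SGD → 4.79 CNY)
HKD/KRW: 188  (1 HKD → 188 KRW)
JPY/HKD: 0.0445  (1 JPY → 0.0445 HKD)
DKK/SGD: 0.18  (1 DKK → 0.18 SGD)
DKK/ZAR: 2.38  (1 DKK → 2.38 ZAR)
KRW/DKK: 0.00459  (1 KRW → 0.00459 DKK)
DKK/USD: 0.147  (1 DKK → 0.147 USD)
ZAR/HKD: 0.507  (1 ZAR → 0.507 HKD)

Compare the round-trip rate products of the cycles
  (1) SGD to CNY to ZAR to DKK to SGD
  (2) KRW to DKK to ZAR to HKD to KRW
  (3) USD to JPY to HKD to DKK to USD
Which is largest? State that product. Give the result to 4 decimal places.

(1) 4.79 × 2.42 × 0.408 × 0.18 = 0.85130
(2) 0.00459 × 2.38 × 0.507 × 188 = 1.04125
(3) 161 × 0.0445 × 0.815 × 0.147 = 0.85834
Highest is cycle (2) at 1.0413 (>1, arbitrage).

1.0413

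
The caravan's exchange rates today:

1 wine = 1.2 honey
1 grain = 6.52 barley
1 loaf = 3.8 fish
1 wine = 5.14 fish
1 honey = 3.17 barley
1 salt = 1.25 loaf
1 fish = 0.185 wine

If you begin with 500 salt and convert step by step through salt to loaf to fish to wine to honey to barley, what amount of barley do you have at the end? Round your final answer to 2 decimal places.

500 salt × 1.25 = 625 loaf
625 loaf × 3.8 = 2375 fish
2375 fish × 0.185 = 439.375 wine
439.375 wine × 1.2 = 527.25 honey
527.25 honey × 3.17 = 1671.3825 barley

1671.38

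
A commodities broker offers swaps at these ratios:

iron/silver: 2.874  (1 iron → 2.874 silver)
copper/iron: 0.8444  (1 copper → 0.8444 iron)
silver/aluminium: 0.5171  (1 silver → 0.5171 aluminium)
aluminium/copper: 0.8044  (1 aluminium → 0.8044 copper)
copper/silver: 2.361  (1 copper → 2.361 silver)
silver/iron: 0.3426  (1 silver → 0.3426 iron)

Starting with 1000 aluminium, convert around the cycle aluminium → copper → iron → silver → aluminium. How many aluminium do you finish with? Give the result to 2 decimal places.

1009.44

1000 aluminium × 0.8044 = 804.4 copper
804.4 copper × 0.8444 = 679.23536 iron
679.23536 iron × 2.874 = 1952.12242464 silver
1952.12242464 silver × 0.5171 = 1009.442505781344 aluminium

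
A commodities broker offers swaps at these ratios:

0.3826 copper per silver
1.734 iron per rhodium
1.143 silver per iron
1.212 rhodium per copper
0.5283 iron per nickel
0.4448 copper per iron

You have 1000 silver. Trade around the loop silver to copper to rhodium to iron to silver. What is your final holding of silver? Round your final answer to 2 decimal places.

919.06

1000 silver × 0.3826 = 382.6 copper
382.6 copper × 1.212 = 463.7112 rhodium
463.7112 rhodium × 1.734 = 804.0752208 iron
804.0752208 iron × 1.143 = 919.0579773744 silver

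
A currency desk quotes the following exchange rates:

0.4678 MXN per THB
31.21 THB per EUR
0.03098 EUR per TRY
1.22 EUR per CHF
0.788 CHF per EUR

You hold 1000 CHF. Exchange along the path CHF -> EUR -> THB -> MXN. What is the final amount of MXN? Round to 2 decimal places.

1000 CHF × 1.22 = 1220 EUR
1220 EUR × 31.21 = 38076.2 THB
38076.2 THB × 0.4678 = 17812.04636 MXN

17812.05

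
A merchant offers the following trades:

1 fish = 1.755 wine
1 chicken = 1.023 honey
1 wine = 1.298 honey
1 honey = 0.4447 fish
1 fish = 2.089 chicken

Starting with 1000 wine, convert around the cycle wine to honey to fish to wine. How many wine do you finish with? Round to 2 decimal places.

1013.02

1000 wine × 1.298 = 1298 honey
1298 honey × 0.4447 = 577.2206 fish
577.2206 fish × 1.755 = 1013.022153 wine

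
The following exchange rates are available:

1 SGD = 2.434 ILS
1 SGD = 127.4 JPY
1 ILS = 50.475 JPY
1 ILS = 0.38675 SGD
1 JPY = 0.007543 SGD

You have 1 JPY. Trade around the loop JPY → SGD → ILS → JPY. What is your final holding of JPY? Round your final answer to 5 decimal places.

1 JPY × 0.007543 = 0.007543 SGD
0.007543 SGD × 2.434 = 0.018359662 ILS
0.018359662 ILS × 50.475 = 0.92670393945 JPY

0.92670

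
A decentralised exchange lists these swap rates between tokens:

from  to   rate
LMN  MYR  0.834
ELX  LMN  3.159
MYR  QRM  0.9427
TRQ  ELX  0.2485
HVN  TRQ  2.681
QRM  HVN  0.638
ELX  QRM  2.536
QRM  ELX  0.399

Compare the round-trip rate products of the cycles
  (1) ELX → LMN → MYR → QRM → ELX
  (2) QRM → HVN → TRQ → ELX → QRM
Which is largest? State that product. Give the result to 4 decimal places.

(1) 3.159 × 0.834 × 0.9427 × 0.399 = 0.99097
(2) 0.638 × 2.681 × 0.2485 × 2.536 = 1.07794
Highest is cycle (2) at 1.0779 (>1, arbitrage).

1.0779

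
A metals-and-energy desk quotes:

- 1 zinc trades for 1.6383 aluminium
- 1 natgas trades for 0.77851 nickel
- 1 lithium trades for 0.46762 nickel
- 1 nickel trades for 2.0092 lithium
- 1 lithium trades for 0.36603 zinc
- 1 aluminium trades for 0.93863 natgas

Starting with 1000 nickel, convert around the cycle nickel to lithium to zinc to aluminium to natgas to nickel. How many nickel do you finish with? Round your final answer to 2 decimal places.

1000 nickel × 2.0092 = 2009.2 lithium
2009.2 lithium × 0.36603 = 735.427476 zinc
735.427476 zinc × 1.6383 = 1204.8508339308 aluminium
1204.8508339308 aluminium × 0.93863 = 1130.909138252466804 natgas
1130.909138252466804 natgas × 0.77851 = 880.42407322092793158204 nickel

880.42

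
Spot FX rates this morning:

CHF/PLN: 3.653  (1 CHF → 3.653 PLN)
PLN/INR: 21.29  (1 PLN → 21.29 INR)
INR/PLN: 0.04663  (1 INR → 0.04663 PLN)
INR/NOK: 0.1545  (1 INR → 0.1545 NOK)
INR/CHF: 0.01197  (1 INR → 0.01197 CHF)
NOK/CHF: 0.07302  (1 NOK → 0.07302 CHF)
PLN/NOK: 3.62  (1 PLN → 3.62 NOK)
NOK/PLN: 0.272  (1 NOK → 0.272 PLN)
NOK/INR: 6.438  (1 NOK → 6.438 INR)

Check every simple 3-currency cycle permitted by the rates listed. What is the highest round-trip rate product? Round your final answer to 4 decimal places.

NOK→INR→PLN→NOK: 6.438 × 0.04663 × 3.62 = 1.08674
NOK→CHF→PLN→NOK: 0.07302 × 3.653 × 3.62 = 0.96561
PLN→INR→CHF→PLN: 21.29 × 0.01197 × 3.653 = 0.93094
NOK→PLN→INR→NOK: 0.272 × 21.29 × 0.1545 = 0.89469
Maximum is NOK→INR→PLN→NOK at 1.0867; arbitrage exists.

1.0867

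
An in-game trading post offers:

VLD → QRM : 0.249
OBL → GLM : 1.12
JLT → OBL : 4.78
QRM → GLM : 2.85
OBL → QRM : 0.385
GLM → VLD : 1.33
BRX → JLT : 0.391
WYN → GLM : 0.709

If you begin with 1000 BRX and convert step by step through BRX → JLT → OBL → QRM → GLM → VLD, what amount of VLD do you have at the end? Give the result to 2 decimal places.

1000 BRX × 0.391 = 391 JLT
391 JLT × 4.78 = 1868.98 OBL
1868.98 OBL × 0.385 = 719.5573 QRM
719.5573 QRM × 2.85 = 2050.738305 GLM
2050.738305 GLM × 1.33 = 2727.48194565 VLD

2727.48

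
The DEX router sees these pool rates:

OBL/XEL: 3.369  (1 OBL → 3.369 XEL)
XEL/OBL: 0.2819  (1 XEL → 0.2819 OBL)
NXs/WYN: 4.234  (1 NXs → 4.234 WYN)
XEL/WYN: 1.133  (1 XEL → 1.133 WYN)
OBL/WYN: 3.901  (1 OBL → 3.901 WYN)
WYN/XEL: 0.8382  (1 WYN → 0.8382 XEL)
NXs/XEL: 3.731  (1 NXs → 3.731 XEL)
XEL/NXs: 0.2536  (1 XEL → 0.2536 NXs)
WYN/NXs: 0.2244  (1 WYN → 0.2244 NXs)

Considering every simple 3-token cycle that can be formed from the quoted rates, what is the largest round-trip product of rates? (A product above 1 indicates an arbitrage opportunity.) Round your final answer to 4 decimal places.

0.9486

XEL→WYN→NXs→XEL: 1.133 × 0.2244 × 3.731 = 0.94859
XEL→OBL→WYN→XEL: 0.2819 × 3.901 × 0.8382 = 0.92176
XEL→NXs→WYN→XEL: 0.2536 × 4.234 × 0.8382 = 0.90001
Maximum is XEL→WYN→NXs→XEL at 0.9486; no arbitrage — every cycle loses value.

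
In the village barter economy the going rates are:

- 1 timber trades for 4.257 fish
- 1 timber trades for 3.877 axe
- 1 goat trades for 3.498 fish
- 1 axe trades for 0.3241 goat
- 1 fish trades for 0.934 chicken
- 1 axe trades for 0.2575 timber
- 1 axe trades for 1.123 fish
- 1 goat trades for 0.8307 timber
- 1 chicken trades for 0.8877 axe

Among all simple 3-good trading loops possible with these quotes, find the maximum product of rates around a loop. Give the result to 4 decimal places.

goat→timber→axe→goat: 0.8307 × 3.877 × 0.3241 = 1.04380
axe→fish→chicken→axe: 1.123 × 0.934 × 0.8877 = 0.93109
Maximum is goat→timber→axe→goat at 1.0438; arbitrage exists.

1.0438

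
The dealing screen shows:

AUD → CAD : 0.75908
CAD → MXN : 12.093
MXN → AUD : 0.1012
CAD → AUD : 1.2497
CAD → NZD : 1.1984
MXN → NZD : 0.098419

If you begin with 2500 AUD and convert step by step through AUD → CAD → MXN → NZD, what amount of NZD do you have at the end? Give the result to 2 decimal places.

2500 AUD × 0.75908 = 1897.7 CAD
1897.7 CAD × 12.093 = 22948.8861 MXN
22948.8861 MXN × 0.098419 = 2258.6064210759 NZD

2258.61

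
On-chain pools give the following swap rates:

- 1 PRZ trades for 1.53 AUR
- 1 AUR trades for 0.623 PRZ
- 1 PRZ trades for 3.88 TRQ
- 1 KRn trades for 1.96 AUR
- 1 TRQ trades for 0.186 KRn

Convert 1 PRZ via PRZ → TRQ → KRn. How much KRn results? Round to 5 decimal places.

0.72168

1 PRZ × 3.88 = 3.88 TRQ
3.88 TRQ × 0.186 = 0.72168 KRn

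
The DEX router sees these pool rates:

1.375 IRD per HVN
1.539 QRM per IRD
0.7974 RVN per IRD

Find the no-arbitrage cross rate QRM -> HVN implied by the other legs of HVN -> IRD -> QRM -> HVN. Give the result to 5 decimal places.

Known legs of the cycle: 1.375 × 1.539 = 2.116125
For no arbitrage the full-cycle product must be 1, so the missing rate is 1 / 2.116125 ≈ 0.4725619.

0.47256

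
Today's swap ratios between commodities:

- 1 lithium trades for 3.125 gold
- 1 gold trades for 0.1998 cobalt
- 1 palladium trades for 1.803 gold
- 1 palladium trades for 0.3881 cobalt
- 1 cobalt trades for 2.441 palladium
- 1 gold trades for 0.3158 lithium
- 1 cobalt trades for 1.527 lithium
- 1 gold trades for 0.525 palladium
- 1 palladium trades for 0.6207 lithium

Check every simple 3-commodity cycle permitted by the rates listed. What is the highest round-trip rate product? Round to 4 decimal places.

1.0183

palladium→lithium→gold→palladium: 0.6207 × 3.125 × 0.525 = 1.01834
lithium→gold→cobalt→lithium: 3.125 × 0.1998 × 1.527 = 0.95342
palladium→gold→cobalt→palladium: 1.803 × 0.1998 × 2.441 = 0.87934
Maximum is palladium→lithium→gold→palladium at 1.0183; arbitrage exists.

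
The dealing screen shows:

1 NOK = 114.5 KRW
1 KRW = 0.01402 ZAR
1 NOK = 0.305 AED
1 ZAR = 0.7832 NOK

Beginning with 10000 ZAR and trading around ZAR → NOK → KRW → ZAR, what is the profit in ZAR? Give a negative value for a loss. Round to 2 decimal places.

10000 ZAR × 0.7832 = 7832 NOK
7832 NOK × 114.5 = 896764 KRW
896764 KRW × 0.01402 = 12572.63128 ZAR
Net change: 12572.63128 − 10000 = 2572.63128 ZAR

2572.63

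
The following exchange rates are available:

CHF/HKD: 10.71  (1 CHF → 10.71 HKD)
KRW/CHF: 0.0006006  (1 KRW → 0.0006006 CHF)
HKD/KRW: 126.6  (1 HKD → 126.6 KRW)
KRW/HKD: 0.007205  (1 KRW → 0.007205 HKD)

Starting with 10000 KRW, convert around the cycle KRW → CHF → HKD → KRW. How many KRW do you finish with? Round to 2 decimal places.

8143.45

10000 KRW × 0.0006006 = 6.006 CHF
6.006 CHF × 10.71 = 64.32426 HKD
64.32426 HKD × 126.6 = 8143.451316 KRW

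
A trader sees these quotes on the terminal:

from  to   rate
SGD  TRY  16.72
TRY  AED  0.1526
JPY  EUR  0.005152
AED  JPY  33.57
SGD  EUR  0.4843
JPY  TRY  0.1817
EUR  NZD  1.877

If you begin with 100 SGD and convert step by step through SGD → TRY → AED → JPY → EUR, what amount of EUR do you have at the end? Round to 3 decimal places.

100 SGD × 16.72 = 1672 TRY
1672 TRY × 0.1526 = 255.1472 AED
255.1472 AED × 33.57 = 8565.291504 JPY
8565.291504 JPY × 0.005152 = 44.128381828608 EUR

44.128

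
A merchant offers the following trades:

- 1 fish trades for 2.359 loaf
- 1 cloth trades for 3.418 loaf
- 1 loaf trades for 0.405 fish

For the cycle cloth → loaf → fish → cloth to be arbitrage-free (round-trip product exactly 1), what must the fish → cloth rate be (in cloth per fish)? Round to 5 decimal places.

Known legs of the cycle: 3.418 × 0.405 = 1.38429
For no arbitrage the full-cycle product must be 1, so the missing rate is 1 / 1.38429 ≈ 0.7223920.

0.72239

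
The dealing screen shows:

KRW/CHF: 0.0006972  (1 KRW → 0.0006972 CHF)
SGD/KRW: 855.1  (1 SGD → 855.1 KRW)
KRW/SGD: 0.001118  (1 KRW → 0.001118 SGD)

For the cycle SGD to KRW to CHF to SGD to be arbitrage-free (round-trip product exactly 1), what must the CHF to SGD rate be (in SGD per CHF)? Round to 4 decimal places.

Known legs of the cycle: 855.1 × 0.0006972 = 0.59617572
For no arbitrage the full-cycle product must be 1, so the missing rate is 1 / 0.59617572 ≈ 1.677358.

1.6774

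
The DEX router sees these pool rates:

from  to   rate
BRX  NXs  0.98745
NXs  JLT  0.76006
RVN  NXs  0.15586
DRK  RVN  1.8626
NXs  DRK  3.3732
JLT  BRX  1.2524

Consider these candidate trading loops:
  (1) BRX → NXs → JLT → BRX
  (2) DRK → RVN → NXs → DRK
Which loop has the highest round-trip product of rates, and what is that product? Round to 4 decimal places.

0.9793

(1) 0.98745 × 0.76006 × 1.2524 = 0.93995
(2) 1.8626 × 0.15586 × 3.3732 = 0.97926
Highest is cycle (2) at 0.9793 (≤1, no arbitrage).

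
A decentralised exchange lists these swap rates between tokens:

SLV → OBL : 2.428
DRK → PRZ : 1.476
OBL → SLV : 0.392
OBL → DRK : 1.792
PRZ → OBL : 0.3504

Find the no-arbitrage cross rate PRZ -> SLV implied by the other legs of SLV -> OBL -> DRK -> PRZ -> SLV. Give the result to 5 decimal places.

0.15571

Known legs of the cycle: 2.428 × 1.792 × 1.476 = 6.422040576
For no arbitrage the full-cycle product must be 1, so the missing rate is 1 / 6.422040576 ≈ 0.1557137.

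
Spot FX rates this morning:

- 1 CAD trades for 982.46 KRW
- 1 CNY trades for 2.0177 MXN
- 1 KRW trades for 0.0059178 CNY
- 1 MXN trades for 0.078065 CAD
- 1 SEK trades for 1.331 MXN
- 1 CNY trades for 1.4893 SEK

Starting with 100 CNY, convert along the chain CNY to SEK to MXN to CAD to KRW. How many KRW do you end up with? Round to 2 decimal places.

15203.08

100 CNY × 1.4893 = 148.93 SEK
148.93 SEK × 1.331 = 198.22583 MXN
198.22583 MXN × 0.078065 = 15.47449941895 CAD
15.47449941895 CAD × 982.46 = 15203.076699141617 KRW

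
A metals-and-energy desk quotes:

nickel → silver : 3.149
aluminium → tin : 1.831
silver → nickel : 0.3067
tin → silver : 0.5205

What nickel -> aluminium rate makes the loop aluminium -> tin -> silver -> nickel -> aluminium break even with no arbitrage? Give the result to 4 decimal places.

Known legs of the cycle: 1.831 × 0.5205 × 0.3067 = 0.29229598785
For no arbitrage the full-cycle product must be 1, so the missing rate is 1 / 0.29229598785 ≈ 3.421190.

3.4212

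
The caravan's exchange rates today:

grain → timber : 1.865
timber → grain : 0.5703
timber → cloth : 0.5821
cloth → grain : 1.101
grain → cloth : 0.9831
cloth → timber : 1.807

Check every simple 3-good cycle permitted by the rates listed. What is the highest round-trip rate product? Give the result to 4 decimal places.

1.1953

timber→cloth→grain→timber: 0.5821 × 1.101 × 1.865 = 1.19526
timber→grain→cloth→timber: 0.5703 × 0.9831 × 1.807 = 1.01312
Maximum is timber→cloth→grain→timber at 1.1953; arbitrage exists.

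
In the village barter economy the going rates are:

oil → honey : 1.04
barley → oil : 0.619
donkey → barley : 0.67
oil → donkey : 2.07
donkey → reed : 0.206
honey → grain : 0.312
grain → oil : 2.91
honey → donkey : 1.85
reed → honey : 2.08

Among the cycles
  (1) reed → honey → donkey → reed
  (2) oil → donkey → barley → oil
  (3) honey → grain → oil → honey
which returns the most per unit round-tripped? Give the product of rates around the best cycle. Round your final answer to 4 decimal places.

(1) 2.08 × 1.85 × 0.206 = 0.79269
(2) 2.07 × 0.67 × 0.619 = 0.85849
(3) 0.312 × 2.91 × 1.04 = 0.94424
Highest is cycle (3) at 0.9442 (≤1, no arbitrage).

0.9442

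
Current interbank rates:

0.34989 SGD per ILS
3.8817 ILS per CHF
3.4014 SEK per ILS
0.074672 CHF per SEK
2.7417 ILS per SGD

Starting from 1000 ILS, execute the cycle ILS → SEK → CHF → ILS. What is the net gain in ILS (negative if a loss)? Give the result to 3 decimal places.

1000 ILS × 3.4014 = 3401.4 SEK
3401.4 SEK × 0.074672 = 253.9893408 CHF
253.9893408 CHF × 3.8817 = 985.91042418336 ILS
Net change: 985.91042418336 − 1000 = -14.08957581664 ILS

-14.090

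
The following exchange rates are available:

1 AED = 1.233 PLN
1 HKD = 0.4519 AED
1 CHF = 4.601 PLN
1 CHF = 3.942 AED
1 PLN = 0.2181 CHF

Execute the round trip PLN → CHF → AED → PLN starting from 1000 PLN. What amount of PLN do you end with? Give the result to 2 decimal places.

1060.07

1000 PLN × 0.2181 = 218.1 CHF
218.1 CHF × 3.942 = 859.7502 AED
859.7502 AED × 1.233 = 1060.0719966 PLN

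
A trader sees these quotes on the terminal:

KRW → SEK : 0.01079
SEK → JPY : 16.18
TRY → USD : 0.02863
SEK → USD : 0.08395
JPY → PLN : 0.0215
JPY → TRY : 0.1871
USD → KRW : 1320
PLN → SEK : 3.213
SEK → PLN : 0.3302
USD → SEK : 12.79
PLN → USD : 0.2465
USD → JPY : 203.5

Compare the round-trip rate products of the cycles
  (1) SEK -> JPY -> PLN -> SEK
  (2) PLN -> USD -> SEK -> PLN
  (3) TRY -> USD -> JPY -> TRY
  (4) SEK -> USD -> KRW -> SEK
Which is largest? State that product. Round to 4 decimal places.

1.1957

(1) 16.18 × 0.0215 × 3.213 = 1.11771
(2) 0.2465 × 12.79 × 0.3302 = 1.04103
(3) 0.02863 × 203.5 × 0.1871 = 1.09008
(4) 0.08395 × 1320 × 0.01079 = 1.19568
Highest is cycle (4) at 1.1957 (>1, arbitrage).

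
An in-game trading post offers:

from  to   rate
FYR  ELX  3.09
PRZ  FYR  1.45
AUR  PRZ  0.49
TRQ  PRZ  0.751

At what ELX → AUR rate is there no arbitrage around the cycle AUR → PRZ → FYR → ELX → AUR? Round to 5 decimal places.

Known legs of the cycle: 0.49 × 1.45 × 3.09 = 2.195445
For no arbitrage the full-cycle product must be 1, so the missing rate is 1 / 2.195445 ≈ 0.4554885.

0.45549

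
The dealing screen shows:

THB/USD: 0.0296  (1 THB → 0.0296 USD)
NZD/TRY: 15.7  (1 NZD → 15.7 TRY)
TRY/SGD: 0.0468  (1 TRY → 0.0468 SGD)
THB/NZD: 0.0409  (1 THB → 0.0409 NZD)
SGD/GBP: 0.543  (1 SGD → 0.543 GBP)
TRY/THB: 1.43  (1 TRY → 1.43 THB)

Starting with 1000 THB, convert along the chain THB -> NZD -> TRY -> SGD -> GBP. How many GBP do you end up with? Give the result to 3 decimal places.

16.318

1000 THB × 0.0409 = 40.9 NZD
40.9 NZD × 15.7 = 642.13 TRY
642.13 TRY × 0.0468 = 30.051684 SGD
30.051684 SGD × 0.543 = 16.318064412 GBP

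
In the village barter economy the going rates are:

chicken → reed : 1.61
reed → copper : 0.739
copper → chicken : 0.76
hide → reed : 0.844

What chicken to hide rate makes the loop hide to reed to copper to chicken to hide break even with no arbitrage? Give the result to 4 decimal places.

2.1096

Known legs of the cycle: 0.844 × 0.739 × 0.76 = 0.47402416
For no arbitrage the full-cycle product must be 1, so the missing rate is 1 / 0.47402416 ≈ 2.109597.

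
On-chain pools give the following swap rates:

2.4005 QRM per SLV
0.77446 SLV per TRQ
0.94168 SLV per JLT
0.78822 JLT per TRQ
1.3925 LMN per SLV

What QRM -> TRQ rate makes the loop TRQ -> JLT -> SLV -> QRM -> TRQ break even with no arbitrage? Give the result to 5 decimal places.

0.56124

Known legs of the cycle: 0.78822 × 0.94168 × 2.4005 = 1.7817735485448
For no arbitrage the full-cycle product must be 1, so the missing rate is 1 / 1.7817735485448 ≈ 0.5612385.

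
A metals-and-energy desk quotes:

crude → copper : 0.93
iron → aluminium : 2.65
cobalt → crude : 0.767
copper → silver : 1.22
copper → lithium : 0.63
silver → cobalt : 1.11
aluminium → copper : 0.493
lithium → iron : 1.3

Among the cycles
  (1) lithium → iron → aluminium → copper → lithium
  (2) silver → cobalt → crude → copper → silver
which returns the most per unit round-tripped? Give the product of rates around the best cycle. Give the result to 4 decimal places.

1.0700

(1) 1.3 × 2.65 × 0.493 × 0.63 = 1.06998
(2) 1.11 × 0.767 × 0.93 × 1.22 = 0.96596
Highest is cycle (1) at 1.0700 (>1, arbitrage).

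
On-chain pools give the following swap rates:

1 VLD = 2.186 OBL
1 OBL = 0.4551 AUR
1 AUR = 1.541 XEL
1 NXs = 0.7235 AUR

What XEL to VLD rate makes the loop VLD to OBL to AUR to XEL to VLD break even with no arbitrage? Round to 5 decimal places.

Known legs of the cycle: 2.186 × 0.4551 × 1.541 = 1.5330616926
For no arbitrage the full-cycle product must be 1, so the missing rate is 1 / 1.5330616926 ≈ 0.6522895.

0.65229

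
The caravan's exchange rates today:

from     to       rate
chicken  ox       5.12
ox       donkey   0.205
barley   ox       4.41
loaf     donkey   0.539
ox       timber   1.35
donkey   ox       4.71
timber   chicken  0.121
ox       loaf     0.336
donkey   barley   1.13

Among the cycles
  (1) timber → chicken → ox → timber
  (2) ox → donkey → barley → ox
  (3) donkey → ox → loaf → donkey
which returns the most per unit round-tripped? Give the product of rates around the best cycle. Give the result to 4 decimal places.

(1) 0.121 × 5.12 × 1.35 = 0.83635
(2) 0.205 × 1.13 × 4.41 = 1.02158
(3) 4.71 × 0.336 × 0.539 = 0.85300
Highest is cycle (2) at 1.0216 (>1, arbitrage).

1.0216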